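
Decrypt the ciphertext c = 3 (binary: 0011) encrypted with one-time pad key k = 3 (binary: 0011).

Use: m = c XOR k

Step 1: XOR ciphertext with key:
  Ciphertext: 0011
  Key:        0011
  XOR:        0000
Step 2: Plaintext = 0000 = 0 in decimal.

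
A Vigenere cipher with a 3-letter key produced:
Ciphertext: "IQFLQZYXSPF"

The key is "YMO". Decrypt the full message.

Step 1: Key 'YMO' has length 3. Extended key: YMOYMOYMOYM
Step 2: Decrypt each position:
  I(8) - Y(24) = 10 = K
  Q(16) - M(12) = 4 = E
  F(5) - O(14) = 17 = R
  L(11) - Y(24) = 13 = N
  Q(16) - M(12) = 4 = E
  Z(25) - O(14) = 11 = L
  Y(24) - Y(24) = 0 = A
  X(23) - M(12) = 11 = L
  S(18) - O(14) = 4 = E
  P(15) - Y(24) = 17 = R
  F(5) - M(12) = 19 = T
Plaintext: KERNELALERT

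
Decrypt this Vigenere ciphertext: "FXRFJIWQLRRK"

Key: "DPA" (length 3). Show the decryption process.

Step 1: Key 'DPA' has length 3. Extended key: DPADPADPADPA
Step 2: Decrypt each position:
  F(5) - D(3) = 2 = C
  X(23) - P(15) = 8 = I
  R(17) - A(0) = 17 = R
  F(5) - D(3) = 2 = C
  J(9) - P(15) = 20 = U
  I(8) - A(0) = 8 = I
  W(22) - D(3) = 19 = T
  Q(16) - P(15) = 1 = B
  L(11) - A(0) = 11 = L
  R(17) - D(3) = 14 = O
  R(17) - P(15) = 2 = C
  K(10) - A(0) = 10 = K
Plaintext: CIRCUITBLOCK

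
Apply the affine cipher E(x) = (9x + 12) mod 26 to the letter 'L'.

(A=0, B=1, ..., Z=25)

Step 1: Convert 'L' to number: x = 11.
Step 2: E(11) = (9 * 11 + 12) mod 26 = 111 mod 26 = 7.
Step 3: Convert 7 back to letter: H.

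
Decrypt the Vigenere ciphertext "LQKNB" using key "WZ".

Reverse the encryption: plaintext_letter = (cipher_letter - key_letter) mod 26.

Step 1: Extend key: WZWZW
Step 2: Decrypt each letter (c - k) mod 26:
  L(11) - W(22) = (11-22) mod 26 = 15 = P
  Q(16) - Z(25) = (16-25) mod 26 = 17 = R
  K(10) - W(22) = (10-22) mod 26 = 14 = O
  N(13) - Z(25) = (13-25) mod 26 = 14 = O
  B(1) - W(22) = (1-22) mod 26 = 5 = F
Plaintext: PROOF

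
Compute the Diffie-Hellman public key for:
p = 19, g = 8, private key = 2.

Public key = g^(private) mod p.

Step 1: A = g^a mod p = 8^2 mod 19.
  8^1 mod 19 = 8
  8^2 mod 19 = (8 * 8) mod 19 = 7
Result: A = 7.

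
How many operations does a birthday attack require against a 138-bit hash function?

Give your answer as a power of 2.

Step 1: The birthday paradox gives collision probability ~50% after sqrt(2^n) = 2^(n/2) hashes.
Step 2: For 138-bit output: 2^(138/2) = 2^69.
Step 3: Approximately 2^69 hash computations needed.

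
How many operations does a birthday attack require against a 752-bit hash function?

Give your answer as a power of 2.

Step 1: The birthday paradox gives collision probability ~50% after sqrt(2^n) = 2^(n/2) hashes.
Step 2: For 752-bit output: 2^(752/2) = 2^376.
Step 3: Approximately 2^376 hash computations needed.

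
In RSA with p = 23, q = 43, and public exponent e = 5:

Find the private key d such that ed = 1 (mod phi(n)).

Step 1: n = 23 * 43 = 989.
Step 2: phi(n) = 22 * 42 = 924.
Step 3: Find d such that 5 * d = 1 (mod 924).
Step 4: d = 5^(-1) mod 924 = 185.
Verification: 5 * 185 = 925 = 1 * 924 + 1.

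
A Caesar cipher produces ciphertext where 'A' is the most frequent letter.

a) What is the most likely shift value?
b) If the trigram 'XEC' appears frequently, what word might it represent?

Step 1: In English, 'E' is the most frequent letter (12.7%).
Step 2: The most frequent ciphertext letter is 'A' (position 0).
Step 3: Shift = (0 - 4) mod 26 = 22.
Step 4: Decrypt 'XEC' by shifting back 22:
  X -> B
  E -> I
  C -> G
Step 5: 'XEC' decrypts to 'BIG'.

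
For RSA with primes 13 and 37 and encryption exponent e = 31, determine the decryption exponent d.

Step 1: n = 13 * 37 = 481.
Step 2: phi(n) = 12 * 36 = 432.
Step 3: Find d such that 31 * d = 1 (mod 432).
Step 4: d = 31^(-1) mod 432 = 223.
Verification: 31 * 223 = 6913 = 16 * 432 + 1.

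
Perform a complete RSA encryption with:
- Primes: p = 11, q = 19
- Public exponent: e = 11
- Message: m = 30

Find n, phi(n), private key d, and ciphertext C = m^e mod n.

Step 1: n = 11 * 19 = 209.
Step 2: phi(n) = (11-1)(19-1) = 10 * 18 = 180.
Step 3: Find d = 11^(-1) mod 180 = 131.
  Verify: 11 * 131 = 1441 = 1 (mod 180).
Step 4: C = 30^11 mod 209 = 140.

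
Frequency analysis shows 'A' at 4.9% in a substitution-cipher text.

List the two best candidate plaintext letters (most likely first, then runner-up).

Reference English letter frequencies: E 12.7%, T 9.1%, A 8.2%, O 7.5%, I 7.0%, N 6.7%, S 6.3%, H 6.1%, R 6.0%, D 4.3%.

Step 1: Observed frequency of 'A' is 4.9%.
Step 2: Compute distances to each reference frequency and sort:
  D (4.3%): difference = 0.6% <-- BEST
  R (6.0%): difference = 1.1% <-- RUNNER-UP
  H (6.1%): difference = 1.2%
  S (6.3%): difference = 1.4%
  N (6.7%): difference = 1.8%
Step 3: Most likely is 'D' (4.3%, diff 0.6%); second most likely is 'R' (6.0%, diff 1.1%).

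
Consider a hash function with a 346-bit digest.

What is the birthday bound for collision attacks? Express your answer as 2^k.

Step 1: The birthday paradox gives collision probability ~50% after sqrt(2^n) = 2^(n/2) hashes.
Step 2: For 346-bit output: 2^(346/2) = 2^173.
Step 3: Approximately 2^173 hash computations needed.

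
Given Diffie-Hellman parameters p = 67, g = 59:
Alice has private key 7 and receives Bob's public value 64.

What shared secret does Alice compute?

Step 1: s = B^a mod p = 64^7 mod 67.
  64^1 mod 67 = 64
  64^2 mod 67 = (64 * 64) mod 67 = 9
  64^3 mod 67 = (9 * 64) mod 67 = 40
  64^4 mod 67 = (40 * 64) mod 67 = 14
  64^5 mod 67 = (14 * 64) mod 67 = 25
  64^6 mod 67 = (25 * 64) mod 67 = 59
  64^7 mod 67 = (59 * 64) mod 67 = 24
Result: shared secret = 24.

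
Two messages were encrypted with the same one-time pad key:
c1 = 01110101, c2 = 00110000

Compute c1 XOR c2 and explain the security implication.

Step 1: c1 XOR c2 = (m1 XOR k) XOR (m2 XOR k).
Step 2: By XOR associativity/commutativity: = m1 XOR m2 XOR k XOR k = m1 XOR m2.
Step 3: 01110101 XOR 00110000 = 01000101 = 69.
Step 4: The key cancels out! An attacker learns m1 XOR m2 = 69, revealing the relationship between plaintexts.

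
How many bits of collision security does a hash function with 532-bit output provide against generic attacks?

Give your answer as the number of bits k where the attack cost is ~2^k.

Step 1: The hash has a 532-bit output.
Step 2: Collision resistance means it should be infeasible to find any x != y with h(x) = h(y).
By the birthday bound, a generic collision search succeeds after about sqrt(2^532) = 2^(532/2) = 2^266 evaluations.
Step 3: Security level = 266 bits.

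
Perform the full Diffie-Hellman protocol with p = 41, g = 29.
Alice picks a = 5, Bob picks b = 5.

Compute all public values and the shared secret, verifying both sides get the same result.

Step 1: A = g^a mod p = 29^5 mod 41 = 38.
Step 2: B = g^b mod p = 29^5 mod 41 = 38.
Step 3: Alice computes s = B^a mod p = 38^5 mod 41 = 3.
Step 4: Bob computes s = A^b mod p = 38^5 mod 41 = 3.
Both sides agree: shared secret = 3.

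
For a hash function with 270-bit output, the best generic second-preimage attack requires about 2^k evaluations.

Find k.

Step 1: The hash has a 270-bit output.
Step 2: Second-preimage resistance means: given a specific input x, it should be infeasible to find a different y with h(y) = h(x).
With a 270-bit output, a generic search for a second preimage costs about 2^270 evaluations (each trial matches the fixed target with probability 2^-270).
Step 3: Security level = 270 bits.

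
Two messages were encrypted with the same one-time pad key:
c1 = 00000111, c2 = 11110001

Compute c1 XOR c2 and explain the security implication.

Step 1: c1 XOR c2 = (m1 XOR k) XOR (m2 XOR k).
Step 2: By XOR associativity/commutativity: = m1 XOR m2 XOR k XOR k = m1 XOR m2.
Step 3: 00000111 XOR 11110001 = 11110110 = 246.
Step 4: The key cancels out! An attacker learns m1 XOR m2 = 246, revealing the relationship between plaintexts.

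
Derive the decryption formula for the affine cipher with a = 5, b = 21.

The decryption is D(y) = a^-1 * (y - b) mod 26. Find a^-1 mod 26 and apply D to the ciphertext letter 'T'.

Step 1: Find a^-1, the modular inverse of 5 mod 26.
Step 2: We need 5 * a^-1 = 1 (mod 26).
Step 3: 5 * 21 = 105 = 4 * 26 + 1, so a^-1 = 21.
Step 4: D(y) = 21(y - 21) mod 26.
Step 5: Apply to 'T' (y = 19): D(19) = 21 * (19 - 21) mod 26 = 21 * -2 mod 26 = 10 -> 'K'.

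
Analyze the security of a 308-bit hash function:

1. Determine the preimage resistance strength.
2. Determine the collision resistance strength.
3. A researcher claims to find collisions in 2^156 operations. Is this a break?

Step 1: Preimage resistance requires brute-force of 2^308 operations.
Step 2: Collision resistance (birthday bound) = 2^(308/2) = 2^154.
Step 3: The claimed attack costs 2^156 operations.
Step 4: Since 2^156 >= 2^154, the claimed attack is no faster than the generic birthday attack, so this does not break collision resistance.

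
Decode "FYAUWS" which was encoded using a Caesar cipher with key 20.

Step 1: Reverse the shift by subtracting 20 from each letter position.
  F (position 5) -> position (5-20) mod 26 = 11 -> L
  Y (position 24) -> position (24-20) mod 26 = 4 -> E
  A (position 0) -> position (0-20) mod 26 = 6 -> G
  U (position 20) -> position (20-20) mod 26 = 0 -> A
  W (position 22) -> position (22-20) mod 26 = 2 -> C
  S (position 18) -> position (18-20) mod 26 = 24 -> Y
Decrypted message: LEGACY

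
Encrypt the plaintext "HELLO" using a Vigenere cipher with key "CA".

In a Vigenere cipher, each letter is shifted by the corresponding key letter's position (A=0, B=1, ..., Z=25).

Step 1: Repeat key to match plaintext length:
  Plaintext: HELLO
  Key:       CACAC
Step 2: Encrypt each letter:
  H(7) + C(2) = (7+2) mod 26 = 9 = J
  E(4) + A(0) = (4+0) mod 26 = 4 = E
  L(11) + C(2) = (11+2) mod 26 = 13 = N
  L(11) + A(0) = (11+0) mod 26 = 11 = L
  O(14) + C(2) = (14+2) mod 26 = 16 = Q
Ciphertext: JENLQ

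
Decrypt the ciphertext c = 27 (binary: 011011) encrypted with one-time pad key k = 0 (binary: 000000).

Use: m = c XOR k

Step 1: XOR ciphertext with key:
  Ciphertext: 011011
  Key:        000000
  XOR:        011011
Step 2: Plaintext = 011011 = 27 in decimal.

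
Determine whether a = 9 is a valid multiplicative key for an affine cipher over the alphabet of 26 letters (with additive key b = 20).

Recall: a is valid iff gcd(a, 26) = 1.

Step 1: Compute gcd(9, 26).
Step 2: gcd(9, 26) = 1.
Since gcd = 1, 9 is coprime with 26, so it is a valid key.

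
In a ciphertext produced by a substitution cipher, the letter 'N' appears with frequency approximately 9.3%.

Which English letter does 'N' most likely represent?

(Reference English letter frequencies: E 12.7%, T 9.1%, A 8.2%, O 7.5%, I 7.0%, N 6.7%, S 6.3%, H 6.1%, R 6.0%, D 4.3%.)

Step 1: The observed frequency is 9.3%.
Step 2: Compare with English frequencies:
  E: 12.7% (difference: 3.4%)
  T: 9.1% (difference: 0.2%) <-- closest
  A: 8.2% (difference: 1.1%)
  O: 7.5% (difference: 1.8%)
  I: 7.0% (difference: 2.3%)
  N: 6.7% (difference: 2.6%)
  S: 6.3% (difference: 3.0%)
  H: 6.1% (difference: 3.2%)
  R: 6.0% (difference: 3.3%)
  D: 4.3% (difference: 5.0%)
Step 3: 'N' most likely represents 'T' (frequency 9.1%).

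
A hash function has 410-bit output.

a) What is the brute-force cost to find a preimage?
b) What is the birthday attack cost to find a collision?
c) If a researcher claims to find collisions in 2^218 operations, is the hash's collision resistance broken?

Step 1: Preimage resistance requires brute-force of 2^410 operations.
Step 2: Collision resistance (birthday bound) = 2^(410/2) = 2^205.
Step 3: The claimed attack costs 2^218 operations.
Step 4: Since 2^218 >= 2^205, the claimed attack is no faster than the generic birthday attack, so this does not break collision resistance.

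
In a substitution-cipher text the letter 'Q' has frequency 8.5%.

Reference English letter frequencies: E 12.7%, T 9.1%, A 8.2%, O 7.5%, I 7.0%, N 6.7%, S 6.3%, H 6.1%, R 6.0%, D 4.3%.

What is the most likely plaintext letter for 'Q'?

Step 1: The observed frequency is 8.5%.
Step 2: Compare with English frequencies:
  E: 12.7% (difference: 4.2%)
  T: 9.1% (difference: 0.6%)
  A: 8.2% (difference: 0.3%) <-- closest
  O: 7.5% (difference: 1.0%)
  I: 7.0% (difference: 1.5%)
  N: 6.7% (difference: 1.8%)
  S: 6.3% (difference: 2.2%)
  H: 6.1% (difference: 2.4%)
  R: 6.0% (difference: 2.5%)
  D: 4.3% (difference: 4.2%)
Step 3: 'Q' most likely represents 'A' (frequency 8.2%).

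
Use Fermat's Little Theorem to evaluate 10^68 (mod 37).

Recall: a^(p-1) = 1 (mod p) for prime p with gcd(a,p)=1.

Step 1: Since 37 is prime, by Fermat's Little Theorem: 10^36 = 1 (mod 37).
Step 2: Reduce exponent: 68 mod 36 = 32.
Step 3: So 10^68 = 10^32 (mod 37).
Step 4: 10^32 mod 37 = 26.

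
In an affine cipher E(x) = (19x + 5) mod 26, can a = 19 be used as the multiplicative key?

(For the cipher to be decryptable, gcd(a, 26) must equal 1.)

Step 1: Compute gcd(19, 26).
Step 2: gcd(19, 26) = 1.
Since gcd = 1, 19 is coprime with 26, so it is a valid key.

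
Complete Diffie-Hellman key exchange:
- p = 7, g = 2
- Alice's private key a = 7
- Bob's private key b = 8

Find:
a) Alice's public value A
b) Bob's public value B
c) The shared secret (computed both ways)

Step 1: A = g^a mod p = 2^7 mod 7 = 2.
Step 2: B = g^b mod p = 2^8 mod 7 = 4.
Step 3: Alice computes s = B^a mod p = 4^7 mod 7 = 4.
Step 4: Bob computes s = A^b mod p = 2^8 mod 7 = 4.
Both sides agree: shared secret = 4.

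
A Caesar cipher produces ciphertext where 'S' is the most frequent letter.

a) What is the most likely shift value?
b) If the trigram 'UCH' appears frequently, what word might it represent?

Step 1: In English, 'E' is the most frequent letter (12.7%).
Step 2: The most frequent ciphertext letter is 'S' (position 18).
Step 3: Shift = (18 - 4) mod 26 = 14.
Step 4: Decrypt 'UCH' by shifting back 14:
  U -> G
  C -> O
  H -> T
Step 5: 'UCH' decrypts to 'GOT'.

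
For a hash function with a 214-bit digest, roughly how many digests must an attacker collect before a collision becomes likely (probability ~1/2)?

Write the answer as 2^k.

Step 1: The birthday paradox gives collision probability ~50% after sqrt(2^n) = 2^(n/2) hashes.
Step 2: For 214-bit output: 2^(214/2) = 2^107.
Step 3: Approximately 2^107 hash computations needed.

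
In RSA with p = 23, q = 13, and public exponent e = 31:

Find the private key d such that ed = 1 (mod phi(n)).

Step 1: n = 23 * 13 = 299.
Step 2: phi(n) = 22 * 12 = 264.
Step 3: Find d such that 31 * d = 1 (mod 264).
Step 4: d = 31^(-1) mod 264 = 247.
Verification: 31 * 247 = 7657 = 29 * 264 + 1.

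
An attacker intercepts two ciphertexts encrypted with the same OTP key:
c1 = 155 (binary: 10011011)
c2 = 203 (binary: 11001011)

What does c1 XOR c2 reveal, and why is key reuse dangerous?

Step 1: c1 XOR c2 = (m1 XOR k) XOR (m2 XOR k).
Step 2: By XOR associativity/commutativity: = m1 XOR m2 XOR k XOR k = m1 XOR m2.
Step 3: 10011011 XOR 11001011 = 01010000 = 80.
Step 4: The key cancels out! An attacker learns m1 XOR m2 = 80, revealing the relationship between plaintexts.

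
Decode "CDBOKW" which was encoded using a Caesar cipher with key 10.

Step 1: Reverse the shift by subtracting 10 from each letter position.
  C (position 2) -> position (2-10) mod 26 = 18 -> S
  D (position 3) -> position (3-10) mod 26 = 19 -> T
  B (position 1) -> position (1-10) mod 26 = 17 -> R
  O (position 14) -> position (14-10) mod 26 = 4 -> E
  K (position 10) -> position (10-10) mod 26 = 0 -> A
  W (position 22) -> position (22-10) mod 26 = 12 -> M
Decrypted message: STREAM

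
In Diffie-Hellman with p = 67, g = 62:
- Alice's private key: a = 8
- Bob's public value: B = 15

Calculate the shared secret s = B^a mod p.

Step 1: s = B^a mod p = 15^8 mod 67.
  15^1 mod 67 = 15
  15^2 mod 67 = (15 * 15) mod 67 = 24
  15^3 mod 67 = (24 * 15) mod 67 = 25
  15^4 mod 67 = (25 * 15) mod 67 = 40
  15^5 mod 67 = (40 * 15) mod 67 = 64
  15^6 mod 67 = (64 * 15) mod 67 = 22
  15^7 mod 67 = (22 * 15) mod 67 = 62
  15^8 mod 67 = (62 * 15) mod 67 = 59
Result: shared secret = 59.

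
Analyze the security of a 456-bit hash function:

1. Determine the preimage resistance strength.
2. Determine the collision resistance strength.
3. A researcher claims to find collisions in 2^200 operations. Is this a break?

Step 1: Preimage resistance requires brute-force of 2^456 operations.
Step 2: Collision resistance (birthday bound) = 2^(456/2) = 2^228.
Step 3: The claimed attack costs 2^200 operations.
Step 4: Since 2^200 < 2^228, the claimed attack beats the generic birthday bound, so collision resistance is broken.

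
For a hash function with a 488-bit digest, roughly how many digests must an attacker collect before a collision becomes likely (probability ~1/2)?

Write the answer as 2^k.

Step 1: The birthday paradox gives collision probability ~50% after sqrt(2^n) = 2^(n/2) hashes.
Step 2: For 488-bit output: 2^(488/2) = 2^244.
Step 3: Approximately 2^244 hash computations needed.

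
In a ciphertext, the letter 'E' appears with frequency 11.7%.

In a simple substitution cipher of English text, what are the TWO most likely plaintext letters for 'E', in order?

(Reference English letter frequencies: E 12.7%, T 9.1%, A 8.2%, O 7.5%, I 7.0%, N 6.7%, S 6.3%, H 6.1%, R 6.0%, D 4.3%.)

Step 1: Observed frequency of 'E' is 11.7%.
Step 2: Compute distances to each reference frequency and sort:
  E (12.7%): difference = 1.0% <-- BEST
  T (9.1%): difference = 2.6% <-- RUNNER-UP
  A (8.2%): difference = 3.5%
  O (7.5%): difference = 4.2%
  I (7.0%): difference = 4.7%
Step 3: Most likely is 'E' (12.7%, diff 1.0%); second most likely is 'T' (9.1%, diff 2.6%).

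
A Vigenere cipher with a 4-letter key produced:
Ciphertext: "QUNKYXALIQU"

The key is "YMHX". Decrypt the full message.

Step 1: Key 'YMHX' has length 4. Extended key: YMHXYMHXYMH
Step 2: Decrypt each position:
  Q(16) - Y(24) = 18 = S
  U(20) - M(12) = 8 = I
  N(13) - H(7) = 6 = G
  K(10) - X(23) = 13 = N
  Y(24) - Y(24) = 0 = A
  X(23) - M(12) = 11 = L
  A(0) - H(7) = 19 = T
  L(11) - X(23) = 14 = O
  I(8) - Y(24) = 10 = K
  Q(16) - M(12) = 4 = E
  U(20) - H(7) = 13 = N
Plaintext: SIGNALTOKEN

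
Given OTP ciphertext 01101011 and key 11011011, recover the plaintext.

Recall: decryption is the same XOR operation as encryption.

Step 1: XOR ciphertext with key:
  Ciphertext: 01101011
  Key:        11011011
  XOR:        10110000
Step 2: Plaintext = 10110000 = 176 in decimal.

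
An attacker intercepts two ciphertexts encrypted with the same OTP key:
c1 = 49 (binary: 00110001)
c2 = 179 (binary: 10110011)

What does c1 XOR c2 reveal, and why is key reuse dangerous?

Step 1: c1 XOR c2 = (m1 XOR k) XOR (m2 XOR k).
Step 2: By XOR associativity/commutativity: = m1 XOR m2 XOR k XOR k = m1 XOR m2.
Step 3: 00110001 XOR 10110011 = 10000010 = 130.
Step 4: The key cancels out! An attacker learns m1 XOR m2 = 130, revealing the relationship between plaintexts.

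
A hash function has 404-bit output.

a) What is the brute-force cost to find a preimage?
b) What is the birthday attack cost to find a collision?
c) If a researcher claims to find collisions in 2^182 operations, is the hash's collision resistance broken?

Step 1: Preimage resistance requires brute-force of 2^404 operations.
Step 2: Collision resistance (birthday bound) = 2^(404/2) = 2^202.
Step 3: The claimed attack costs 2^182 operations.
Step 4: Since 2^182 < 2^202, the claimed attack beats the generic birthday bound, so collision resistance is broken.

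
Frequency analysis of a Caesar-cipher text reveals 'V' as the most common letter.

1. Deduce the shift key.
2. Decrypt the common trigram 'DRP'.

Step 1: In English, 'E' is the most frequent letter (12.7%).
Step 2: The most frequent ciphertext letter is 'V' (position 21).
Step 3: Shift = (21 - 4) mod 26 = 17.
Step 4: Decrypt 'DRP' by shifting back 17:
  D -> M
  R -> A
  P -> Y
Step 5: 'DRP' decrypts to 'MAY'.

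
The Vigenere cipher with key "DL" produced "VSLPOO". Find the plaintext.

Step 1: Extend key: DLDLDL
Step 2: Decrypt each letter (c - k) mod 26:
  V(21) - D(3) = (21-3) mod 26 = 18 = S
  S(18) - L(11) = (18-11) mod 26 = 7 = H
  L(11) - D(3) = (11-3) mod 26 = 8 = I
  P(15) - L(11) = (15-11) mod 26 = 4 = E
  O(14) - D(3) = (14-3) mod 26 = 11 = L
  O(14) - L(11) = (14-11) mod 26 = 3 = D
Plaintext: SHIELD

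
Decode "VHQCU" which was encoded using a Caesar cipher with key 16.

Step 1: Reverse the shift by subtracting 16 from each letter position.
  V (position 21) -> position (21-16) mod 26 = 5 -> F
  H (position 7) -> position (7-16) mod 26 = 17 -> R
  Q (position 16) -> position (16-16) mod 26 = 0 -> A
  C (position 2) -> position (2-16) mod 26 = 12 -> M
  U (position 20) -> position (20-16) mod 26 = 4 -> E
Decrypted message: FRAME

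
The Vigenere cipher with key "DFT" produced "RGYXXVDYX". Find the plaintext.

Step 1: Extend key: DFTDFTDFT
Step 2: Decrypt each letter (c - k) mod 26:
  R(17) - D(3) = (17-3) mod 26 = 14 = O
  G(6) - F(5) = (6-5) mod 26 = 1 = B
  Y(24) - T(19) = (24-19) mod 26 = 5 = F
  X(23) - D(3) = (23-3) mod 26 = 20 = U
  X(23) - F(5) = (23-5) mod 26 = 18 = S
  V(21) - T(19) = (21-19) mod 26 = 2 = C
  D(3) - D(3) = (3-3) mod 26 = 0 = A
  Y(24) - F(5) = (24-5) mod 26 = 19 = T
  X(23) - T(19) = (23-19) mod 26 = 4 = E
Plaintext: OBFUSCATE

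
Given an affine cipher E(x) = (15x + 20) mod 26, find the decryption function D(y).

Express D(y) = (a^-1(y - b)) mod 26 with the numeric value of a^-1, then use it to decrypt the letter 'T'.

Step 1: Find a^-1, the modular inverse of 15 mod 26.
Step 2: We need 15 * a^-1 = 1 (mod 26).
Step 3: 15 * 7 = 105 = 4 * 26 + 1, so a^-1 = 7.
Step 4: D(y) = 7(y - 20) mod 26.
Step 5: Apply to 'T' (y = 19): D(19) = 7 * (19 - 20) mod 26 = 7 * -1 mod 26 = 19 -> 'T'.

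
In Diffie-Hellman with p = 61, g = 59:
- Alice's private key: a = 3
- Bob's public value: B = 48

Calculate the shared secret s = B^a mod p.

Step 1: s = B^a mod p = 48^3 mod 61.
  48^1 mod 61 = 48
  48^2 mod 61 = (48 * 48) mod 61 = 47
  48^3 mod 61 = (47 * 48) mod 61 = 60
Result: shared secret = 60.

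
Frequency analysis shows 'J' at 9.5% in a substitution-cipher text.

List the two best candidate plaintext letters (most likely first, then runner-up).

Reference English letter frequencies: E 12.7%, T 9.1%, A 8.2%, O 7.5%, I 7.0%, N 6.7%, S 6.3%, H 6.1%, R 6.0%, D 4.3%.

Step 1: Observed frequency of 'J' is 9.5%.
Step 2: Compute distances to each reference frequency and sort:
  T (9.1%): difference = 0.4% <-- BEST
  A (8.2%): difference = 1.3% <-- RUNNER-UP
  O (7.5%): difference = 2.0%
  I (7.0%): difference = 2.5%
  N (6.7%): difference = 2.8%
Step 3: Most likely is 'T' (9.1%, diff 0.4%); second most likely is 'A' (8.2%, diff 1.3%).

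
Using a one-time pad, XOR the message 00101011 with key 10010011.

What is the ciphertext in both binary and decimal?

Step 1: Write out the XOR operation bit by bit:
  Message: 00101011
  Key:     10010011
  XOR:     10111000
Step 2: Convert to decimal: 10111000 = 184.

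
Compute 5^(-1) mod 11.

Step 1: We need x such that 5 * x = 1 (mod 11).
Step 2: Using the extended Euclidean algorithm or trial:
  5 * 9 = 45 = 4 * 11 + 1.
Step 3: Since 45 mod 11 = 1, the inverse is x = 9.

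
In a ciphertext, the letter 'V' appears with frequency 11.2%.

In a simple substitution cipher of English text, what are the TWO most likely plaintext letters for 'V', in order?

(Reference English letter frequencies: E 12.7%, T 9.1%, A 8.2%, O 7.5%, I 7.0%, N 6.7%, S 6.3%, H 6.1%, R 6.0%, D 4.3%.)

Step 1: Observed frequency of 'V' is 11.2%.
Step 2: Compute distances to each reference frequency and sort:
  E (12.7%): difference = 1.5% <-- BEST
  T (9.1%): difference = 2.1% <-- RUNNER-UP
  A (8.2%): difference = 3.0%
  O (7.5%): difference = 3.7%
  I (7.0%): difference = 4.2%
Step 3: Most likely is 'E' (12.7%, diff 1.5%); second most likely is 'T' (9.1%, diff 2.1%).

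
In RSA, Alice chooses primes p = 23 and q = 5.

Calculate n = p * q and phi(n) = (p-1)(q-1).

Step 1: n = p * q = 23 * 5 = 115.
Step 2: phi(n) = (p-1)(q-1) = 22 * 4 = 88.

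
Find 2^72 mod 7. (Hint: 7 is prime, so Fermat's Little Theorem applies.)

Step 1: Since 7 is prime, by Fermat's Little Theorem: 2^6 = 1 (mod 7).
Step 2: Reduce exponent: 72 mod 6 = 0.
Step 3: So 2^72 = 2^0 (mod 7).
Step 4: 2^0 mod 7 = 1.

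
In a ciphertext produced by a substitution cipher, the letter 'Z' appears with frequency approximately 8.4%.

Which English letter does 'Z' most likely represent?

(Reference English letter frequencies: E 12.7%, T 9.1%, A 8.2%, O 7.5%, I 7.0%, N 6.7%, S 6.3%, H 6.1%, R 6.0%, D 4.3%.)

Step 1: The observed frequency is 8.4%.
Step 2: Compare with English frequencies:
  E: 12.7% (difference: 4.3%)
  T: 9.1% (difference: 0.7%)
  A: 8.2% (difference: 0.2%) <-- closest
  O: 7.5% (difference: 0.9%)
  I: 7.0% (difference: 1.4%)
  N: 6.7% (difference: 1.7%)
  S: 6.3% (difference: 2.1%)
  H: 6.1% (difference: 2.3%)
  R: 6.0% (difference: 2.4%)
  D: 4.3% (difference: 4.1%)
Step 3: 'Z' most likely represents 'A' (frequency 8.2%).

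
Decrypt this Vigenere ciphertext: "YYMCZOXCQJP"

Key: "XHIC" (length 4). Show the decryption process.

Step 1: Key 'XHIC' has length 4. Extended key: XHICXHICXHI
Step 2: Decrypt each position:
  Y(24) - X(23) = 1 = B
  Y(24) - H(7) = 17 = R
  M(12) - I(8) = 4 = E
  C(2) - C(2) = 0 = A
  Z(25) - X(23) = 2 = C
  O(14) - H(7) = 7 = H
  X(23) - I(8) = 15 = P
  C(2) - C(2) = 0 = A
  Q(16) - X(23) = 19 = T
  J(9) - H(7) = 2 = C
  P(15) - I(8) = 7 = H
Plaintext: BREACHPATCH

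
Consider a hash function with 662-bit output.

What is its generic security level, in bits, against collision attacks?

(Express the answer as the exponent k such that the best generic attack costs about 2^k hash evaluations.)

Step 1: The hash has a 662-bit output.
Step 2: Collision resistance means it should be infeasible to find any x != y with h(x) = h(y).
By the birthday bound, a generic collision search succeeds after about sqrt(2^662) = 2^(662/2) = 2^331 evaluations.
Step 3: Security level = 331 bits.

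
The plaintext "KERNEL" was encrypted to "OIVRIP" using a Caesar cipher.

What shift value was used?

Step 1: Compare first letters: K (position 10) -> O (position 14).
Step 2: Shift = (14 - 10) mod 26 = 4.
The shift value is 4.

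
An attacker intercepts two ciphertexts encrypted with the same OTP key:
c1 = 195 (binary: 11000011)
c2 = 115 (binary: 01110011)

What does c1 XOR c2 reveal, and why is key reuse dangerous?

Step 1: c1 XOR c2 = (m1 XOR k) XOR (m2 XOR k).
Step 2: By XOR associativity/commutativity: = m1 XOR m2 XOR k XOR k = m1 XOR m2.
Step 3: 11000011 XOR 01110011 = 10110000 = 176.
Step 4: The key cancels out! An attacker learns m1 XOR m2 = 176, revealing the relationship between plaintexts.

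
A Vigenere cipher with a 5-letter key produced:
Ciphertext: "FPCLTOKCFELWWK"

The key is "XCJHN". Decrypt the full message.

Step 1: Key 'XCJHN' has length 5. Extended key: XCJHNXCJHNXCJH
Step 2: Decrypt each position:
  F(5) - X(23) = 8 = I
  P(15) - C(2) = 13 = N
  C(2) - J(9) = 19 = T
  L(11) - H(7) = 4 = E
  T(19) - N(13) = 6 = G
  O(14) - X(23) = 17 = R
  K(10) - C(2) = 8 = I
  C(2) - J(9) = 19 = T
  F(5) - H(7) = 24 = Y
  E(4) - N(13) = 17 = R
  L(11) - X(23) = 14 = O
  W(22) - C(2) = 20 = U
  W(22) - J(9) = 13 = N
  K(10) - H(7) = 3 = D
Plaintext: INTEGRITYROUND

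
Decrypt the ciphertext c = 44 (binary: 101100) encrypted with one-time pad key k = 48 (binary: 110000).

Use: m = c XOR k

Step 1: XOR ciphertext with key:
  Ciphertext: 101100
  Key:        110000
  XOR:        011100
Step 2: Plaintext = 011100 = 28 in decimal.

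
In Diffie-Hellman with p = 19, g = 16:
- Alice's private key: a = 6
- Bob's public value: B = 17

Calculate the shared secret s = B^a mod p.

Step 1: s = B^a mod p = 17^6 mod 19.
  17^1 mod 19 = 17
  17^2 mod 19 = (17 * 17) mod 19 = 4
  17^3 mod 19 = (4 * 17) mod 19 = 11
  17^4 mod 19 = (11 * 17) mod 19 = 16
  17^5 mod 19 = (16 * 17) mod 19 = 6
  17^6 mod 19 = (6 * 17) mod 19 = 7
Result: shared secret = 7.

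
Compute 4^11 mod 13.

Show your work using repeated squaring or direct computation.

Step 1: Compute 4^11 mod 13 step by step, reducing modulo 13 at each step.
  4^1 mod 13 = 4
  4^2 mod 13 = (4 * 4) mod 13 = 3
  4^3 mod 13 = (3 * 4) mod 13 = 12
  4^4 mod 13 = (12 * 4) mod 13 = 9
  4^5 mod 13 = (9 * 4) mod 13 = 10
  4^6 mod 13 = (10 * 4) mod 13 = 1
  4^7 mod 13 = (1 * 4) mod 13 = 4
  4^8 mod 13 = (4 * 4) mod 13 = 3
  4^9 mod 13 = (3 * 4) mod 13 = 12
  4^10 mod 13 = (12 * 4) mod 13 = 9
  4^11 mod 13 = (9 * 4) mod 13 = 10
Step 2: Result = 10.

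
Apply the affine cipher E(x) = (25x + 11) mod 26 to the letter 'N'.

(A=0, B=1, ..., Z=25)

Step 1: Convert 'N' to number: x = 13.
Step 2: E(13) = (25 * 13 + 11) mod 26 = 336 mod 26 = 24.
Step 3: Convert 24 back to letter: Y.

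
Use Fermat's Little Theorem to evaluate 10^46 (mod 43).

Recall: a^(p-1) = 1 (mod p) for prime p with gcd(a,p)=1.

Step 1: Since 43 is prime, by Fermat's Little Theorem: 10^42 = 1 (mod 43).
Step 2: Reduce exponent: 46 mod 42 = 4.
Step 3: So 10^46 = 10^4 (mod 43).
Step 4: 10^4 mod 43 = 24.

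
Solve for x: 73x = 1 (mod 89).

Step 1: We need x such that 73 * x = 1 (mod 89).
Step 2: Using the extended Euclidean algorithm or trial:
  73 * 50 = 3650 = 41 * 89 + 1.
Step 3: Since 3650 mod 89 = 1, the inverse is x = 50.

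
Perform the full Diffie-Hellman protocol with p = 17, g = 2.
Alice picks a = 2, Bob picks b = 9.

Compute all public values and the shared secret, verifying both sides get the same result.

Step 1: A = g^a mod p = 2^2 mod 17 = 4.
Step 2: B = g^b mod p = 2^9 mod 17 = 2.
Step 3: Alice computes s = B^a mod p = 2^2 mod 17 = 4.
Step 4: Bob computes s = A^b mod p = 4^9 mod 17 = 4.
Both sides agree: shared secret = 4.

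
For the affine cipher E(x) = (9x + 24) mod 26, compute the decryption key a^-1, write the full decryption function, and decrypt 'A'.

Step 1: Find a^-1, the modular inverse of 9 mod 26.
Step 2: We need 9 * a^-1 = 1 (mod 26).
Step 3: 9 * 3 = 27 = 1 * 26 + 1, so a^-1 = 3.
Step 4: D(y) = 3(y - 24) mod 26.
Step 5: Apply to 'A' (y = 0): D(0) = 3 * (0 - 24) mod 26 = 3 * -24 mod 26 = 6 -> 'G'.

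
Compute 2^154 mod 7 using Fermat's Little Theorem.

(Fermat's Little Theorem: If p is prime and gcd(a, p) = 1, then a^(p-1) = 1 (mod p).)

Step 1: Since 7 is prime, by Fermat's Little Theorem: 2^6 = 1 (mod 7).
Step 2: Reduce exponent: 154 mod 6 = 4.
Step 3: So 2^154 = 2^4 (mod 7).
Step 4: 2^4 mod 7 = 2.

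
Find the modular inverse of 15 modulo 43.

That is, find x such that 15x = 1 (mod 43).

Step 1: We need x such that 15 * x = 1 (mod 43).
Step 2: Using the extended Euclidean algorithm or trial:
  15 * 23 = 345 = 8 * 43 + 1.
Step 3: Since 345 mod 43 = 1, the inverse is x = 23.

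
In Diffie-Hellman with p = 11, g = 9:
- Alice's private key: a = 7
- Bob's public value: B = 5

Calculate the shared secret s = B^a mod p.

Step 1: s = B^a mod p = 5^7 mod 11.
  5^1 mod 11 = 5
  5^2 mod 11 = (5 * 5) mod 11 = 3
  5^3 mod 11 = (3 * 5) mod 11 = 4
  5^4 mod 11 = (4 * 5) mod 11 = 9
  5^5 mod 11 = (9 * 5) mod 11 = 1
  5^6 mod 11 = (1 * 5) mod 11 = 5
  5^7 mod 11 = (5 * 5) mod 11 = 3
Result: shared secret = 3.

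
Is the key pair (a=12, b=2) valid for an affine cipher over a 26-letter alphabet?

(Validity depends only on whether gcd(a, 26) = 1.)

Step 1: Compute gcd(12, 26).
Step 2: gcd(12, 26) = 2.
Since gcd = 2 != 1, 12 shares a common factor with 26, so it cannot be used.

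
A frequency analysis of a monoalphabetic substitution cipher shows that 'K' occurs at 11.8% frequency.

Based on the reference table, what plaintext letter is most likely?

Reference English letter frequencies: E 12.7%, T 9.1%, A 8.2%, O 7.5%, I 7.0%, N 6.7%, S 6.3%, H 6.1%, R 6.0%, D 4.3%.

Step 1: The observed frequency is 11.8%.
Step 2: Compare with English frequencies:
  E: 12.7% (difference: 0.9%) <-- closest
  T: 9.1% (difference: 2.7%)
  A: 8.2% (difference: 3.6%)
  O: 7.5% (difference: 4.3%)
  I: 7.0% (difference: 4.8%)
  N: 6.7% (difference: 5.1%)
  S: 6.3% (difference: 5.5%)
  H: 6.1% (difference: 5.7%)
  R: 6.0% (difference: 5.8%)
  D: 4.3% (difference: 7.5%)
Step 3: 'K' most likely represents 'E' (frequency 12.7%).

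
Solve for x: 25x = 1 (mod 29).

Step 1: We need x such that 25 * x = 1 (mod 29).
Step 2: Using the extended Euclidean algorithm or trial:
  25 * 7 = 175 = 6 * 29 + 1.
Step 3: Since 175 mod 29 = 1, the inverse is x = 7.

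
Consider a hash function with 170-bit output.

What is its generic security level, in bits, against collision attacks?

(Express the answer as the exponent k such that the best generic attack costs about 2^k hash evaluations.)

Step 1: The hash has a 170-bit output.
Step 2: Collision resistance means it should be infeasible to find any x != y with h(x) = h(y).
By the birthday bound, a generic collision search succeeds after about sqrt(2^170) = 2^(170/2) = 2^85 evaluations.
Step 3: Security level = 85 bits.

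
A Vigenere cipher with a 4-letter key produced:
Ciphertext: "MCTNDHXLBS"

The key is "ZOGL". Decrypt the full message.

Step 1: Key 'ZOGL' has length 4. Extended key: ZOGLZOGLZO
Step 2: Decrypt each position:
  M(12) - Z(25) = 13 = N
  C(2) - O(14) = 14 = O
  T(19) - G(6) = 13 = N
  N(13) - L(11) = 2 = C
  D(3) - Z(25) = 4 = E
  H(7) - O(14) = 19 = T
  X(23) - G(6) = 17 = R
  L(11) - L(11) = 0 = A
  B(1) - Z(25) = 2 = C
  S(18) - O(14) = 4 = E
Plaintext: NONCETRACE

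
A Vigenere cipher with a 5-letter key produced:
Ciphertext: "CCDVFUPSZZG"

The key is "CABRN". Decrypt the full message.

Step 1: Key 'CABRN' has length 5. Extended key: CABRNCABRNC
Step 2: Decrypt each position:
  C(2) - C(2) = 0 = A
  C(2) - A(0) = 2 = C
  D(3) - B(1) = 2 = C
  V(21) - R(17) = 4 = E
  F(5) - N(13) = 18 = S
  U(20) - C(2) = 18 = S
  P(15) - A(0) = 15 = P
  S(18) - B(1) = 17 = R
  Z(25) - R(17) = 8 = I
  Z(25) - N(13) = 12 = M
  G(6) - C(2) = 4 = E
Plaintext: ACCESSPRIME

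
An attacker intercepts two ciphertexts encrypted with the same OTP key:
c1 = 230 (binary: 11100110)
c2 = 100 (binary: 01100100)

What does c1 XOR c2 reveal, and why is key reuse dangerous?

Step 1: c1 XOR c2 = (m1 XOR k) XOR (m2 XOR k).
Step 2: By XOR associativity/commutativity: = m1 XOR m2 XOR k XOR k = m1 XOR m2.
Step 3: 11100110 XOR 01100100 = 10000010 = 130.
Step 4: The key cancels out! An attacker learns m1 XOR m2 = 130, revealing the relationship between plaintexts.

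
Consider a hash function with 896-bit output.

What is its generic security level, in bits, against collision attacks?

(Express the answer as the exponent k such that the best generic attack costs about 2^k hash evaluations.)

Step 1: The hash has a 896-bit output.
Step 2: Collision resistance means it should be infeasible to find any x != y with h(x) = h(y).
By the birthday bound, a generic collision search succeeds after about sqrt(2^896) = 2^(896/2) = 2^448 evaluations.
Step 3: Security level = 448 bits.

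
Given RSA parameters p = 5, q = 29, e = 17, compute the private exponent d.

Step 1: n = 5 * 29 = 145.
Step 2: phi(n) = 4 * 28 = 112.
Step 3: Find d such that 17 * d = 1 (mod 112).
Step 4: d = 17^(-1) mod 112 = 33.
Verification: 17 * 33 = 561 = 5 * 112 + 1.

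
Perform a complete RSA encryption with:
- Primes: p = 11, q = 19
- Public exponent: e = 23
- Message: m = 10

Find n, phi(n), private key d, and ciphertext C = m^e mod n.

Step 1: n = 11 * 19 = 209.
Step 2: phi(n) = (11-1)(19-1) = 10 * 18 = 180.
Step 3: Find d = 23^(-1) mod 180 = 47.
  Verify: 23 * 47 = 1081 = 1 (mod 180).
Step 4: C = 10^23 mod 209 = 98.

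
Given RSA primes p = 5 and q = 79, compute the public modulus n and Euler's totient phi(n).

Step 1: n = p * q = 5 * 79 = 395.
Step 2: phi(n) = (p-1)(q-1) = 4 * 78 = 312.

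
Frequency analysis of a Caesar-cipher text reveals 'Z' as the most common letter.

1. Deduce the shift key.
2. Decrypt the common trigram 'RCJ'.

Step 1: In English, 'E' is the most frequent letter (12.7%).
Step 2: The most frequent ciphertext letter is 'Z' (position 25).
Step 3: Shift = (25 - 4) mod 26 = 21.
Step 4: Decrypt 'RCJ' by shifting back 21:
  R -> W
  C -> H
  J -> O
Step 5: 'RCJ' decrypts to 'WHO'.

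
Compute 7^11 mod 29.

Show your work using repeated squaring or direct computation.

Step 1: Compute 7^11 mod 29 step by step, reducing modulo 29 at each step.
  7^1 mod 29 = 7
  7^2 mod 29 = (7 * 7) mod 29 = 20
  7^3 mod 29 = (20 * 7) mod 29 = 24
  7^4 mod 29 = (24 * 7) mod 29 = 23
  7^5 mod 29 = (23 * 7) mod 29 = 16
  7^6 mod 29 = (16 * 7) mod 29 = 25
  7^7 mod 29 = (25 * 7) mod 29 = 1
  7^8 mod 29 = (1 * 7) mod 29 = 7
  7^9 mod 29 = (7 * 7) mod 29 = 20
  7^10 mod 29 = (20 * 7) mod 29 = 24
  7^11 mod 29 = (24 * 7) mod 29 = 23
Step 2: Result = 23.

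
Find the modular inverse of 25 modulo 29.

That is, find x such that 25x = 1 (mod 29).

Step 1: We need x such that 25 * x = 1 (mod 29).
Step 2: Using the extended Euclidean algorithm or trial:
  25 * 7 = 175 = 6 * 29 + 1.
Step 3: Since 175 mod 29 = 1, the inverse is x = 7.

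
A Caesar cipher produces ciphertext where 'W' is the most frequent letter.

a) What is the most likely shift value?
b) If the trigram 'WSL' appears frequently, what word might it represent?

Step 1: In English, 'E' is the most frequent letter (12.7%).
Step 2: The most frequent ciphertext letter is 'W' (position 22).
Step 3: Shift = (22 - 4) mod 26 = 18.
Step 4: Decrypt 'WSL' by shifting back 18:
  W -> E
  S -> A
  L -> T
Step 5: 'WSL' decrypts to 'EAT'.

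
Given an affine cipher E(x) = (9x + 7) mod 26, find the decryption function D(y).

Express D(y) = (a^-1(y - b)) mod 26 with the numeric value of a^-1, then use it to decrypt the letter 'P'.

Step 1: Find a^-1, the modular inverse of 9 mod 26.
Step 2: We need 9 * a^-1 = 1 (mod 26).
Step 3: 9 * 3 = 27 = 1 * 26 + 1, so a^-1 = 3.
Step 4: D(y) = 3(y - 7) mod 26.
Step 5: Apply to 'P' (y = 15): D(15) = 3 * (15 - 7) mod 26 = 3 * 8 mod 26 = 24 -> 'Y'.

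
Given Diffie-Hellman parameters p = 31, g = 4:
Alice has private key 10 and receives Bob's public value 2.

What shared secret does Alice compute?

Step 1: s = B^a mod p = 2^10 mod 31.
  2^1 mod 31 = 2
  2^2 mod 31 = (2 * 2) mod 31 = 4
  2^3 mod 31 = (4 * 2) mod 31 = 8
  2^4 mod 31 = (8 * 2) mod 31 = 16
  2^5 mod 31 = (16 * 2) mod 31 = 1
  2^6 mod 31 = (1 * 2) mod 31 = 2
  2^7 mod 31 = (2 * 2) mod 31 = 4
  2^8 mod 31 = (4 * 2) mod 31 = 8
  2^9 mod 31 = (8 * 2) mod 31 = 16
  2^10 mod 31 = (16 * 2) mod 31 = 1
Result: shared secret = 1.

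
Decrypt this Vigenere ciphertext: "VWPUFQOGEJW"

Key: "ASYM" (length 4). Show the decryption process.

Step 1: Key 'ASYM' has length 4. Extended key: ASYMASYMASY
Step 2: Decrypt each position:
  V(21) - A(0) = 21 = V
  W(22) - S(18) = 4 = E
  P(15) - Y(24) = 17 = R
  U(20) - M(12) = 8 = I
  F(5) - A(0) = 5 = F
  Q(16) - S(18) = 24 = Y
  O(14) - Y(24) = 16 = Q
  G(6) - M(12) = 20 = U
  E(4) - A(0) = 4 = E
  J(9) - S(18) = 17 = R
  W(22) - Y(24) = 24 = Y
Plaintext: VERIFYQUERY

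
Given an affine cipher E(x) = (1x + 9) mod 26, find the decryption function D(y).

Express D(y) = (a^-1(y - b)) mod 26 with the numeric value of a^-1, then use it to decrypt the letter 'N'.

Step 1: Find a^-1, the modular inverse of 1 mod 26.
Step 2: We need 1 * a^-1 = 1 (mod 26).
Step 3: 1 * 1 = 1 = 0 * 26 + 1, so a^-1 = 1.
Step 4: D(y) = 1(y - 9) mod 26.
Step 5: Apply to 'N' (y = 13): D(13) = 1 * (13 - 9) mod 26 = 1 * 4 mod 26 = 4 -> 'E'.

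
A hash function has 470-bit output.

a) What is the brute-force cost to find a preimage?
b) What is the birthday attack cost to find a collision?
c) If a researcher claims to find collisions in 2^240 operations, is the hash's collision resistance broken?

Step 1: Preimage resistance requires brute-force of 2^470 operations.
Step 2: Collision resistance (birthday bound) = 2^(470/2) = 2^235.
Step 3: The claimed attack costs 2^240 operations.
Step 4: Since 2^240 >= 2^235, the claimed attack is no faster than the generic birthday attack, so this does not break collision resistance.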